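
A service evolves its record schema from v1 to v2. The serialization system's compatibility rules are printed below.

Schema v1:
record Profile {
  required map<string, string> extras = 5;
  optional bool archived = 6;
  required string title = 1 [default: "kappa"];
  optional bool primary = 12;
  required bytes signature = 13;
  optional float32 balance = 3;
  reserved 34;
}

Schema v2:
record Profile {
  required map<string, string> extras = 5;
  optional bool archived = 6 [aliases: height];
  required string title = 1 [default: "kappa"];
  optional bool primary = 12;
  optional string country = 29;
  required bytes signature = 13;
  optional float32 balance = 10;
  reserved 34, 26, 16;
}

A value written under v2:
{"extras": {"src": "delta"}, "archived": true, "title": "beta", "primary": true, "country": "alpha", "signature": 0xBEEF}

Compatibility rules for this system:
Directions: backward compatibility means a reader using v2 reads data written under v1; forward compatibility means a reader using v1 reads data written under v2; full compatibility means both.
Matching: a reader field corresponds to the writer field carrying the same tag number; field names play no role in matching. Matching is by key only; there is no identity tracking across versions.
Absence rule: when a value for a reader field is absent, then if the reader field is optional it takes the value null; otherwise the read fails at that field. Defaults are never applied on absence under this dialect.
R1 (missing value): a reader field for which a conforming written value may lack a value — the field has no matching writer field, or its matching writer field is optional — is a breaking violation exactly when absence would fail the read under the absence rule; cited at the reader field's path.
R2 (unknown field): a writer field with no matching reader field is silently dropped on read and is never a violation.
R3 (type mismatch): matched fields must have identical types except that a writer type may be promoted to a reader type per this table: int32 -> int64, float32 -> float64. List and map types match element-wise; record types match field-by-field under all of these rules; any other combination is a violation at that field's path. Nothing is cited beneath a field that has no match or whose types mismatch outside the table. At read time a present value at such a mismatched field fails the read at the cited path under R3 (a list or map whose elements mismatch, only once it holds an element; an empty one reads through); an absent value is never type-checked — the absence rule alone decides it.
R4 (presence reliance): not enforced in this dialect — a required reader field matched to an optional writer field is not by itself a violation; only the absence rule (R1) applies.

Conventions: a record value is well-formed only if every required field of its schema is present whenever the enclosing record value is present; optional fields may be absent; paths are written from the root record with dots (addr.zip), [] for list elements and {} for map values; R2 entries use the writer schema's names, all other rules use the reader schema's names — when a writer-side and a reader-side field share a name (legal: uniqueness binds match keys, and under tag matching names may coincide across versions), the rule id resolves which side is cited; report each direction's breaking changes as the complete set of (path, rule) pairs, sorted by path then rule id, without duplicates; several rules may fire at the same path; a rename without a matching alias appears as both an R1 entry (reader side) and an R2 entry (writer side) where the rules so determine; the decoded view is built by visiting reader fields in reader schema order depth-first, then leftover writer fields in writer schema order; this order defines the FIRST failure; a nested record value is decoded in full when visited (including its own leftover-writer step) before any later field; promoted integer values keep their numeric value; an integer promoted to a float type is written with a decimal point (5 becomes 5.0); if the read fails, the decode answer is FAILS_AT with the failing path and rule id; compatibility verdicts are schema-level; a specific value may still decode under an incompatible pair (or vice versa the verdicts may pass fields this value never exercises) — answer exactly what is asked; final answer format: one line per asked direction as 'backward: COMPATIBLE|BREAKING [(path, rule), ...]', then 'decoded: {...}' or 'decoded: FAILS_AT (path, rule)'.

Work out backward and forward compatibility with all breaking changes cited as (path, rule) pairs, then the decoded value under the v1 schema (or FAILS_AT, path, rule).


backward: COMPATIBLE []; forward: COMPATIBLE []; decoded: {"extras": {"src": "delta"}, "archived": true, "title": "beta", "primary": true, "signature": 0xBEEF, "balance": null}

arrows below run writer -> reader for Profile
backward on Profile — v2 reading data written by v1:
  extras <- extras (map<string, string> -> map<string, string>, writer required)
  archived <- archived (bool -> bool, writer optional)
  title <- title (string -> string, writer required)
  primary <- primary (bool -> bool, writer optional)
  country: no writer match
  signature <- signature (bytes -> bytes, writer required)
  balance: no writer match
  balance (writer side), unknown to reader
  => backward: COMPATIBLE
forward on Profile — v1 reading data written by v2:
  extras <- extras (map<string, string> -> map<string, string>, writer required)
  archived <- archived (bool -> bool, writer optional)
  title <- title (string -> string, writer required)
  primary <- primary (bool -> bool, writer optional)
  signature <- signature (bytes -> bytes, writer required)
  balance: no writer match
  country (writer side), unknown to reader
  balance (writer side), unknown to reader
  => forward: COMPATIBLE
decode walk for Profile under reader schema v1:
  extras := {"src": "delta"}
  archived := true
  title := "beta"
  primary := true
  signature := 0xBEEF
  balance := null (absent, optional -> null)
  writer country: unknown -> dropped
  => decoded: {"extras": {"src": "delta"}, "archived": true, "title": "beta", "primary": true, "signature": 0xBEEF, "balance": null}


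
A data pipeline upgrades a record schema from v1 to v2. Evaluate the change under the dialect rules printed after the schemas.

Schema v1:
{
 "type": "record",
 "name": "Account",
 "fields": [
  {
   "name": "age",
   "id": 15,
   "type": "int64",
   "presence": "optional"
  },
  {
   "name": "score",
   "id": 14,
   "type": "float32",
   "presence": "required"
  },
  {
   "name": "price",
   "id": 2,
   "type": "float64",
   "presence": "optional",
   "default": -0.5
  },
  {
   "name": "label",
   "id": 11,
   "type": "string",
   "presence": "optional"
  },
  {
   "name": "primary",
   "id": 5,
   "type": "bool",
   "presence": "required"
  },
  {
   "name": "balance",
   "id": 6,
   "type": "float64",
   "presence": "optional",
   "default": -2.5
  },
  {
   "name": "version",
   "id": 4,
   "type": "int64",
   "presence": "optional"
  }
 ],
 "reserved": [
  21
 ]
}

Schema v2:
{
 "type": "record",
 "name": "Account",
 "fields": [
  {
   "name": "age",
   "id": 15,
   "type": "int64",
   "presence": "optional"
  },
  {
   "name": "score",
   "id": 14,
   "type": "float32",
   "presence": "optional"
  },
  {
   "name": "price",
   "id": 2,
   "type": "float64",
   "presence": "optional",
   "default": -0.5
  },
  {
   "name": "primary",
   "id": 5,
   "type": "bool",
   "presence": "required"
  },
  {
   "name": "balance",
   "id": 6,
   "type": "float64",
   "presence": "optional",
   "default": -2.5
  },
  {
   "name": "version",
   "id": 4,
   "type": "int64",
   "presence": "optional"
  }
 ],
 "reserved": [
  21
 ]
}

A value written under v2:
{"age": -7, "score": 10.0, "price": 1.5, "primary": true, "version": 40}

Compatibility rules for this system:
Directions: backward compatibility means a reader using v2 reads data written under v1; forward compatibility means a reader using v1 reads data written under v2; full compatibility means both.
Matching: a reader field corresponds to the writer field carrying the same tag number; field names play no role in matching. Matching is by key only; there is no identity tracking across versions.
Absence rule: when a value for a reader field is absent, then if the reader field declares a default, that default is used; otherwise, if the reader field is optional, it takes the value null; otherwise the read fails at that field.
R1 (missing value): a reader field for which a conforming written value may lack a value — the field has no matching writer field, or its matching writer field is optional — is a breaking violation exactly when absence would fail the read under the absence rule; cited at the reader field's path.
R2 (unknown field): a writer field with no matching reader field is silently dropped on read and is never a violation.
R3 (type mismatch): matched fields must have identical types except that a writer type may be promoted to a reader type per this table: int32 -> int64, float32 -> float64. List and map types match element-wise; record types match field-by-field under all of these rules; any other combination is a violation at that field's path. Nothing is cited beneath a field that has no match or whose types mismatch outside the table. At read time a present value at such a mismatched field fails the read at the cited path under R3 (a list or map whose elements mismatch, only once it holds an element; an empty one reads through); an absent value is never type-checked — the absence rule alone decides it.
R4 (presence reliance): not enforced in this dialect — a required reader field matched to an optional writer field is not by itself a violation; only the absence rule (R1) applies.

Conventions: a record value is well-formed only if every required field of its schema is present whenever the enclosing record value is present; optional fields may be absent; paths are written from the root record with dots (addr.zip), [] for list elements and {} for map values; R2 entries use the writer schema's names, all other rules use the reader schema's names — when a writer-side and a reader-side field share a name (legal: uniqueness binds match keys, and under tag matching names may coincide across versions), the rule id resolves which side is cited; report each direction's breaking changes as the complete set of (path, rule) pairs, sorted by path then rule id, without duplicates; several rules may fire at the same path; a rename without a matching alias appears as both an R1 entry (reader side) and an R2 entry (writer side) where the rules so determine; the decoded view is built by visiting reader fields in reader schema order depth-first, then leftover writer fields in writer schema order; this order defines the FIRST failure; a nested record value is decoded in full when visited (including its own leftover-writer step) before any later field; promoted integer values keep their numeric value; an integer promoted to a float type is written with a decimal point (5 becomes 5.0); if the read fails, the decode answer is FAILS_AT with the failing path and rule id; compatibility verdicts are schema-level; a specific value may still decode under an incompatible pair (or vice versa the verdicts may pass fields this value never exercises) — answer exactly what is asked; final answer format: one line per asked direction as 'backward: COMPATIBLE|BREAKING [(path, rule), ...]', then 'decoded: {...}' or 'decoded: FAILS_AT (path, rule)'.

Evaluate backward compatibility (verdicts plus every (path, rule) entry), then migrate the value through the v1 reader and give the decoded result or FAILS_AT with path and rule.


the writer's type comes first in each Account pair
backward on Account — v2 reading data written by v1:
  age <- age (int64 -> int64, writer optional)
  score <- score (float32 -> float32, writer required)
  price <- price (float64 -> float64, writer optional)
  primary <- primary (bool -> bool, writer required)
  balance <- balance (float64 -> float64, writer optional)
  version <- version (int64 -> int64, writer optional)
  leftover writer field: label
  nothing fires on Account: backward is COMPATIBLE
migrating the Account value to v1:
  age := -7
  score := 10.0
  price := 1.5
  label := null (absent, optional -> null)
  primary := true
  balance := -2.5 (absent -> default)
  version := 40
  => decoded: {"age": -7, "score": 10.0, "price": 1.5, "label": null, "primary": true, "balance": -2.5, "version": 40}
checking off the Account differences that do not matter here:
  removed field label from record Account -> inert for the asked Account verdict: nothing fires
  field score in record Account: required changed to optional -> affects forward compatibility only, which is not asked

backward: COMPATIBLE []; decoded: {"age": -7, "score": 10.0, "price": 1.5, "label": null, "primary": true, "balance": -2.5, "version": 40}


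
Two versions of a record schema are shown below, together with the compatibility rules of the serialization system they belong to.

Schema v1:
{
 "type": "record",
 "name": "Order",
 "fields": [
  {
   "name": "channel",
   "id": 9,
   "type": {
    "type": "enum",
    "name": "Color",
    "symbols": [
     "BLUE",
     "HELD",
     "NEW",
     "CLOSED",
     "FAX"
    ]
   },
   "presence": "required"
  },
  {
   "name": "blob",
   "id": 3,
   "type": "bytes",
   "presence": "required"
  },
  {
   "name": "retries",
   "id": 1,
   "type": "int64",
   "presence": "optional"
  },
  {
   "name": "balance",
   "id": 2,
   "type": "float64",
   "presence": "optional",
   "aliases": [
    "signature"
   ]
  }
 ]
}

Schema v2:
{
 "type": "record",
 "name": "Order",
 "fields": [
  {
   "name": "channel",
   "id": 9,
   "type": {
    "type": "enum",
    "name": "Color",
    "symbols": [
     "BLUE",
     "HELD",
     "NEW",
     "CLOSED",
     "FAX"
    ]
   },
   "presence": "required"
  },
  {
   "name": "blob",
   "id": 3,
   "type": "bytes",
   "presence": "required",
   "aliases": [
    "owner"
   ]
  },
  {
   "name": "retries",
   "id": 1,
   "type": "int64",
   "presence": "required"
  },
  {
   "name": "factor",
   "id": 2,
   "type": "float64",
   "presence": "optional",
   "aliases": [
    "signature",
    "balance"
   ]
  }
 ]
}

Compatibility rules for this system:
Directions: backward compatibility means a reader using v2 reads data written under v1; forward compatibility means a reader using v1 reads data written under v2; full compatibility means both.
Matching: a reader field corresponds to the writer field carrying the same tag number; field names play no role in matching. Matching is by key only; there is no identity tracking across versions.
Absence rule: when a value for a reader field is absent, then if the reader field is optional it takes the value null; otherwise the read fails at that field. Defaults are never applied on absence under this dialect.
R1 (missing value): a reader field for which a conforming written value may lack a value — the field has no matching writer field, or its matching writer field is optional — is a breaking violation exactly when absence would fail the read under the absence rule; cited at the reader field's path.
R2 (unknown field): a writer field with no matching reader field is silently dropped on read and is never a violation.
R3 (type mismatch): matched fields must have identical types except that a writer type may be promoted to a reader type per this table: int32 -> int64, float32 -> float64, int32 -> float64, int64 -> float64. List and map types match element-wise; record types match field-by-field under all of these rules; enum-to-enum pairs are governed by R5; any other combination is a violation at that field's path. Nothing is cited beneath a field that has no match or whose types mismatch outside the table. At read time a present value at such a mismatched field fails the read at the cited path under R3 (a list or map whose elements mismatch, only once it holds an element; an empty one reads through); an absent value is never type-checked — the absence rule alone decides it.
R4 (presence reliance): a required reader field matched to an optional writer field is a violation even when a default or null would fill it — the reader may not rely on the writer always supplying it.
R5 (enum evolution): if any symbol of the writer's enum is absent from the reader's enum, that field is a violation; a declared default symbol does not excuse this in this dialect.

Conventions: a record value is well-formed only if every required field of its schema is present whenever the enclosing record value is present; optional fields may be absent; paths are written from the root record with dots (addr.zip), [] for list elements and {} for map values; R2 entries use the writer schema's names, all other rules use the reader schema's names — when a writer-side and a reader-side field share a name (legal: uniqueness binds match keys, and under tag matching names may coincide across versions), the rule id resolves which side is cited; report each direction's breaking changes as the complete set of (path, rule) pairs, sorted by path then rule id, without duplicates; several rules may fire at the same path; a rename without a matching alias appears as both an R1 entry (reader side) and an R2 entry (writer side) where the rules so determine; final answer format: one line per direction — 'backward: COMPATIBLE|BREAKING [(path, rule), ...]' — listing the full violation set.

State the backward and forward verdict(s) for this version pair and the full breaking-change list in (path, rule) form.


backward: BREAKING [(retries, R1), (retries, R4)]; forward: COMPATIBLE []

the writer's type comes first in each Order pair
backward for Order (reader v2, writer v1):
  channel <- channel (Color -> Color, writer required)
  blob <- blob (bytes -> bytes, writer required)
  retries <- retries (int64 -> int64, writer optional)
  factor <- balance (float64 -> float64, writer optional)
  violation R1 at retries
  violation R4 at retries
  backward on Order therefore BREAKING (2)
forward for Order (reader v1, writer v2):
  channel <- channel (Color -> Color, writer required)
  blob <- blob (bytes -> bytes, writer required)
  retries <- retries (int64 -> int64, writer required)
  balance <- factor (float64 -> float64, writer optional)
  => no violations; forward on Order: COMPATIBLE


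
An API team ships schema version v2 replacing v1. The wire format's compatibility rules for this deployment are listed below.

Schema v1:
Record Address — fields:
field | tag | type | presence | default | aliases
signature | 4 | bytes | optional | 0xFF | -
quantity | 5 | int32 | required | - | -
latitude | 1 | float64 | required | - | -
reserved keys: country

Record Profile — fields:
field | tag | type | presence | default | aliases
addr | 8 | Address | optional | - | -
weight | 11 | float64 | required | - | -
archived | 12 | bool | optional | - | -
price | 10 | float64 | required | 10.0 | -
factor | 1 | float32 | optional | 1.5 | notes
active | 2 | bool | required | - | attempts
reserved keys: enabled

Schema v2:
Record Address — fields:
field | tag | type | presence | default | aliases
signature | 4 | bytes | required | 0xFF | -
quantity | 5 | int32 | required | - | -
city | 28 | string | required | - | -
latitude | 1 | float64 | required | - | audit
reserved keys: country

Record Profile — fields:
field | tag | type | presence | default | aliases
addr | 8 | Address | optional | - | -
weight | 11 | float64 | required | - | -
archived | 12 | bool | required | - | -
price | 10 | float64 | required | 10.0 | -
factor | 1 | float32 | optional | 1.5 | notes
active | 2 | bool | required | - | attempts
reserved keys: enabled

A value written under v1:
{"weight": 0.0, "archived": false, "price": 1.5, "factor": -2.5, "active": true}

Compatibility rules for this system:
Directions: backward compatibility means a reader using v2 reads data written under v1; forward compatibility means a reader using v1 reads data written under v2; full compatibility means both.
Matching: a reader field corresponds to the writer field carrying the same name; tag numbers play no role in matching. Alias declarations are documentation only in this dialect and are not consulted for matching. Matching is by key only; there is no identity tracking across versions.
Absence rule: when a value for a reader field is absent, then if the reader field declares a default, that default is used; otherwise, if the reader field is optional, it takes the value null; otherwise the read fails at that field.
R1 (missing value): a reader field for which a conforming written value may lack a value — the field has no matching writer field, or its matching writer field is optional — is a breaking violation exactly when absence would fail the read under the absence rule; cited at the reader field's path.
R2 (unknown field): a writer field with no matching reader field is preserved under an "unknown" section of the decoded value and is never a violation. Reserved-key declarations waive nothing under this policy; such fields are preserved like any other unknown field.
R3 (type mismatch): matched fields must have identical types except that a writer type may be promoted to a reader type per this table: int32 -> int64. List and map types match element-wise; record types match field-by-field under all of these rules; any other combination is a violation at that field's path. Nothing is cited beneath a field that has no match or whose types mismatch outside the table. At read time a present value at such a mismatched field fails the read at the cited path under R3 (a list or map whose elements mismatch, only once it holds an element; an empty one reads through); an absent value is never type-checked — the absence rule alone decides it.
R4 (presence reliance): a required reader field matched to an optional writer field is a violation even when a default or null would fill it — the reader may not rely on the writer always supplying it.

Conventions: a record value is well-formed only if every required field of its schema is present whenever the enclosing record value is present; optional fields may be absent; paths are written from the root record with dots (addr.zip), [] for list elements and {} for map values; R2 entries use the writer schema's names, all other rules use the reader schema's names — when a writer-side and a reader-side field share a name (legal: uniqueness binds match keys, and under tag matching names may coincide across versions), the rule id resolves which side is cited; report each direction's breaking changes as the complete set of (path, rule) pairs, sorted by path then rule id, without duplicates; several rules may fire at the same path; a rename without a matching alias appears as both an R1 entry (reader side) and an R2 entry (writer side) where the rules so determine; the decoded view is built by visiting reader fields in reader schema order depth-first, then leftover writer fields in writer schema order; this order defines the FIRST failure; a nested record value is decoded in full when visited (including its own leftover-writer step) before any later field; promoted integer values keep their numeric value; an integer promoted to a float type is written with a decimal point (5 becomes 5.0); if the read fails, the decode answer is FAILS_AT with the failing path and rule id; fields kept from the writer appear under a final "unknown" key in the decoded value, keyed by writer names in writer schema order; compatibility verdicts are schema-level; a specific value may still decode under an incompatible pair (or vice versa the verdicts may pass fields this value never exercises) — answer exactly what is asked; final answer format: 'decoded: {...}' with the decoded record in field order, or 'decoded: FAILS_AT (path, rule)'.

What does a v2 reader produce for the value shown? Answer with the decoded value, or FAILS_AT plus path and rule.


each type pair in Profile: writer, then reader
decode walk for Profile under reader schema v2:
  addr := null (absent, optional -> null)
  weight := 0.0
  archived := false
  price := 1.5
  factor := -2.5
  active := true
  => decoded: {"addr": null, "weight": 0.0, "archived": false, "price": 1.5, "factor": -2.5, "active": true}
the other Profile changes do not affect what is asked:
  added field city to record Address: required string, tag 28 (in v2 it sits immediately before latitude) -> schema-level compatibility only; this Profile value's decode is unchanged
  field signature in record Address: optional changed to required -> schema-level compatibility only; this Profile value's decode is unchanged
  field archived in record Profile: optional changed to required -> schema-level compatibility only; this Profile value's decode is unchanged

decoded: {"addr": null, "weight": 0.0, "archived": false, "price": 1.5, "factor": -2.5, "active": true}


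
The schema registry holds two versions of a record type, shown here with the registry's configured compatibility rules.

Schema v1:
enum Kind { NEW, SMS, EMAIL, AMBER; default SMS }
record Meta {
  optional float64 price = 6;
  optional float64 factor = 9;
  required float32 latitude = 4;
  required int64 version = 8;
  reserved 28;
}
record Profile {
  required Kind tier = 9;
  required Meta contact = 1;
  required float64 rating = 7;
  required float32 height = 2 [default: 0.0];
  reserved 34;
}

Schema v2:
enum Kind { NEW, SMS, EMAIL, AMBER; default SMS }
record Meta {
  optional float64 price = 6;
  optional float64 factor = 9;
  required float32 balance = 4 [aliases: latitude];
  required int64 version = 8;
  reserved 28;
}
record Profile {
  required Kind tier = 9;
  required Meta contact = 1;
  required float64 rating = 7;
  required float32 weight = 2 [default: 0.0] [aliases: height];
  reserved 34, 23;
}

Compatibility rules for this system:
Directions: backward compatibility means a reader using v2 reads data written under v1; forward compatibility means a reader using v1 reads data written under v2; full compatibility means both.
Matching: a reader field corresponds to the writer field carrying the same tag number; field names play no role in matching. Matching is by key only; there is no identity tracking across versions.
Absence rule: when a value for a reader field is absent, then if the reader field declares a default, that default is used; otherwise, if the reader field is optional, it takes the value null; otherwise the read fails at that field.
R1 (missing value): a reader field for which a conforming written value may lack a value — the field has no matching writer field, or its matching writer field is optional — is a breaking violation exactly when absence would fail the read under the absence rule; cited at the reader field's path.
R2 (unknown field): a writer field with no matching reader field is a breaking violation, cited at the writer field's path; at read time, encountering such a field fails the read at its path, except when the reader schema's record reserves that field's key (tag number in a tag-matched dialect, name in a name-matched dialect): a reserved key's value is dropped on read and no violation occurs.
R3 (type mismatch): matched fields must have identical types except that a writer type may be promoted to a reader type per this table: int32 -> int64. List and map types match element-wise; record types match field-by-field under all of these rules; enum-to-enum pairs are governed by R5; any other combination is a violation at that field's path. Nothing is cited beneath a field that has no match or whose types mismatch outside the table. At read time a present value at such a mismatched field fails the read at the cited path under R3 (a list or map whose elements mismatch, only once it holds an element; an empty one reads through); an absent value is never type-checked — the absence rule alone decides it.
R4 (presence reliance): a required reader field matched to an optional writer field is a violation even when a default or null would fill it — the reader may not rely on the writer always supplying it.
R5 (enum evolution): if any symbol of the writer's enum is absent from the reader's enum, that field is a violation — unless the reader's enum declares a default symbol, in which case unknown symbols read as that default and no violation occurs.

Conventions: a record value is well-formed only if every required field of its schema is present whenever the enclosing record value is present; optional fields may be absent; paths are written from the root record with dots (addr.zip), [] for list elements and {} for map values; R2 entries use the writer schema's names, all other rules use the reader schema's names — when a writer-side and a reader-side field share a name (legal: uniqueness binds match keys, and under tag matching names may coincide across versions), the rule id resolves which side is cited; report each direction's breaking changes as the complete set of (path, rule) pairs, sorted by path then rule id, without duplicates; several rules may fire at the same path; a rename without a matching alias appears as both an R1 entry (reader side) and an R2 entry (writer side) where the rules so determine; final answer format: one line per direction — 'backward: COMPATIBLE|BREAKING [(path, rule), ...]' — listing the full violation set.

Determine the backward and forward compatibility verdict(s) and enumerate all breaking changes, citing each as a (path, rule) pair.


backward: COMPATIBLE []; forward: COMPATIBLE []

arrows below run writer -> reader for Profile
backward on Profile — v2 reading data written by v1:
  tier: paired with writer tier (Kind -> Kind; writer required)
  contact: paired with writer contact (Meta -> Meta; writer required)
  rating: paired with writer rating (float64 -> float64; writer required)
  weight: paired with writer height (float32 -> float32; writer required)
  contact.price: paired with writer contact.price (float64 -> float64; writer optional)
  contact.factor: paired with writer contact.factor (float64 -> float64; writer optional)
  contact.balance: paired with writer contact.latitude (float32 -> float32; writer required)
  contact.version: paired with writer contact.version (int64 -> int64; writer required)
  => backward: COMPATIBLE
forward on Profile — v1 reading data written by v2:
  tier: paired with writer tier (Kind -> Kind; writer required)
  contact: paired with writer contact (Meta -> Meta; writer required)
  rating: paired with writer rating (float64 -> float64; writer required)
  height: paired with writer weight (float32 -> float32; writer required)
  contact.price: paired with writer contact.price (float64 -> float64; writer optional)
  contact.factor: paired with writer contact.factor (float64 -> float64; writer optional)
  contact.latitude: paired with writer contact.balance (float32 -> float32; writer required)
  contact.version: paired with writer contact.version (int64 -> int64; writer required)
  => forward: COMPATIBLE


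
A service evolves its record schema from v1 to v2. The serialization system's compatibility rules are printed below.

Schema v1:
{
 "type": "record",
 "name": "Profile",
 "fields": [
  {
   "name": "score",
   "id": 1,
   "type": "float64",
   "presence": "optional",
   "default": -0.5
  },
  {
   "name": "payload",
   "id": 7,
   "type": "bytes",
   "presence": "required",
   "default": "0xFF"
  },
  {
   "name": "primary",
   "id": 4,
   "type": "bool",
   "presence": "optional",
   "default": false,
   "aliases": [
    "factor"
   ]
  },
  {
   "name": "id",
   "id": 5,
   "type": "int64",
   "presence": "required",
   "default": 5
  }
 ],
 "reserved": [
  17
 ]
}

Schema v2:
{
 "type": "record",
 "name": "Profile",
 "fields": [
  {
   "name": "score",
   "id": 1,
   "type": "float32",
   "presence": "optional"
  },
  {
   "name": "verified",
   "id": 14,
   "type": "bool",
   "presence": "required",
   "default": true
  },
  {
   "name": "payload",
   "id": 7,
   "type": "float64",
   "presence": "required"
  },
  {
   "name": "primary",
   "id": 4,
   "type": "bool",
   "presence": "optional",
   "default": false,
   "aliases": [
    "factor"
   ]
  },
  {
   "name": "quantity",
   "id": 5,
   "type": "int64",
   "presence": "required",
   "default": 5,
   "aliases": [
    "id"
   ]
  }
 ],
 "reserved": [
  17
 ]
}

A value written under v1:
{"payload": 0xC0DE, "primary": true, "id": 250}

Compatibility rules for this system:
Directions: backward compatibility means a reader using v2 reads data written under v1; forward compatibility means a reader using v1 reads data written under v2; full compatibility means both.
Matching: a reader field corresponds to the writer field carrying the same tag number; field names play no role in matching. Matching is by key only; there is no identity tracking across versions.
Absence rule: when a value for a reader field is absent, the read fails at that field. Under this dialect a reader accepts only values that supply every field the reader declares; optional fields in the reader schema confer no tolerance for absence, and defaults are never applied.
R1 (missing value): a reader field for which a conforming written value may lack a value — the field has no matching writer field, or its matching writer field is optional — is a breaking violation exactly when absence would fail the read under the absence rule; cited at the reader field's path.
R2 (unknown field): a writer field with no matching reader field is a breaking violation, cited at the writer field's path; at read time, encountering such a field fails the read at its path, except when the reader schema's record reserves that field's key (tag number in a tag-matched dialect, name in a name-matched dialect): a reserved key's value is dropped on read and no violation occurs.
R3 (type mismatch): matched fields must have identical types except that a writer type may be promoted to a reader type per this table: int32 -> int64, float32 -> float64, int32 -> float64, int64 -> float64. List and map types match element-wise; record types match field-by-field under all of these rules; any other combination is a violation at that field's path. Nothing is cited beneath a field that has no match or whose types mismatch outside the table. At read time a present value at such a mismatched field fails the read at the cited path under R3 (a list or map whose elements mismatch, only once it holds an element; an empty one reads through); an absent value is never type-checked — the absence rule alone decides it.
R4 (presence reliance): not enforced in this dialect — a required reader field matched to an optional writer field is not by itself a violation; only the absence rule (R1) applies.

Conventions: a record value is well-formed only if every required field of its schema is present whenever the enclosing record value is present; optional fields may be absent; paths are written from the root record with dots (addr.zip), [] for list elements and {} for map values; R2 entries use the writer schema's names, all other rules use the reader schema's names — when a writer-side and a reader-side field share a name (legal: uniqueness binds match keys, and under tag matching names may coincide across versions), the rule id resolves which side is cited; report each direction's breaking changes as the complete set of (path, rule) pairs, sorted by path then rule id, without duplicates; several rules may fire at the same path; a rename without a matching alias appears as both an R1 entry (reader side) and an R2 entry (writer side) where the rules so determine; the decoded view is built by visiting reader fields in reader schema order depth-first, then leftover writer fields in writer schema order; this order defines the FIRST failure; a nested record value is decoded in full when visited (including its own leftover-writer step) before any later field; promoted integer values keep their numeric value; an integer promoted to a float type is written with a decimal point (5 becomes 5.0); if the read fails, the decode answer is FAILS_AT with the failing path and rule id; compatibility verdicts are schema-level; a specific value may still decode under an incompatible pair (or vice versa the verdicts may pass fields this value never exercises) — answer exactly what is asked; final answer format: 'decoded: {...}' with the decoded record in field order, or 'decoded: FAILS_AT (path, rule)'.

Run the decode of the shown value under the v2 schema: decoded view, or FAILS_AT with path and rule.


decoded: FAILS_AT (score, R1)

each type pair in Profile: writer, then reader
decode (reader v2):
  read fails at score under R1 (no fill)
  => FAILS_AT (score, R1)
diffs on Profile not affecting the asked answer:
  field payload in record Profile: type bytes changed to float64 (its default is dropped) -> affects the rule determinations only; this particular Profile value decodes identically
  renamed field id to quantity in record Profile (alias id declared on the renamed field) -> triggers nothing under the printed rules; the Profile answer is the same either way
  added field verified to record Profile: required bool, tag 14, default true (in v2 it sits immediately before payload) -> affects the rule determinations only; this particular Profile value decodes identically


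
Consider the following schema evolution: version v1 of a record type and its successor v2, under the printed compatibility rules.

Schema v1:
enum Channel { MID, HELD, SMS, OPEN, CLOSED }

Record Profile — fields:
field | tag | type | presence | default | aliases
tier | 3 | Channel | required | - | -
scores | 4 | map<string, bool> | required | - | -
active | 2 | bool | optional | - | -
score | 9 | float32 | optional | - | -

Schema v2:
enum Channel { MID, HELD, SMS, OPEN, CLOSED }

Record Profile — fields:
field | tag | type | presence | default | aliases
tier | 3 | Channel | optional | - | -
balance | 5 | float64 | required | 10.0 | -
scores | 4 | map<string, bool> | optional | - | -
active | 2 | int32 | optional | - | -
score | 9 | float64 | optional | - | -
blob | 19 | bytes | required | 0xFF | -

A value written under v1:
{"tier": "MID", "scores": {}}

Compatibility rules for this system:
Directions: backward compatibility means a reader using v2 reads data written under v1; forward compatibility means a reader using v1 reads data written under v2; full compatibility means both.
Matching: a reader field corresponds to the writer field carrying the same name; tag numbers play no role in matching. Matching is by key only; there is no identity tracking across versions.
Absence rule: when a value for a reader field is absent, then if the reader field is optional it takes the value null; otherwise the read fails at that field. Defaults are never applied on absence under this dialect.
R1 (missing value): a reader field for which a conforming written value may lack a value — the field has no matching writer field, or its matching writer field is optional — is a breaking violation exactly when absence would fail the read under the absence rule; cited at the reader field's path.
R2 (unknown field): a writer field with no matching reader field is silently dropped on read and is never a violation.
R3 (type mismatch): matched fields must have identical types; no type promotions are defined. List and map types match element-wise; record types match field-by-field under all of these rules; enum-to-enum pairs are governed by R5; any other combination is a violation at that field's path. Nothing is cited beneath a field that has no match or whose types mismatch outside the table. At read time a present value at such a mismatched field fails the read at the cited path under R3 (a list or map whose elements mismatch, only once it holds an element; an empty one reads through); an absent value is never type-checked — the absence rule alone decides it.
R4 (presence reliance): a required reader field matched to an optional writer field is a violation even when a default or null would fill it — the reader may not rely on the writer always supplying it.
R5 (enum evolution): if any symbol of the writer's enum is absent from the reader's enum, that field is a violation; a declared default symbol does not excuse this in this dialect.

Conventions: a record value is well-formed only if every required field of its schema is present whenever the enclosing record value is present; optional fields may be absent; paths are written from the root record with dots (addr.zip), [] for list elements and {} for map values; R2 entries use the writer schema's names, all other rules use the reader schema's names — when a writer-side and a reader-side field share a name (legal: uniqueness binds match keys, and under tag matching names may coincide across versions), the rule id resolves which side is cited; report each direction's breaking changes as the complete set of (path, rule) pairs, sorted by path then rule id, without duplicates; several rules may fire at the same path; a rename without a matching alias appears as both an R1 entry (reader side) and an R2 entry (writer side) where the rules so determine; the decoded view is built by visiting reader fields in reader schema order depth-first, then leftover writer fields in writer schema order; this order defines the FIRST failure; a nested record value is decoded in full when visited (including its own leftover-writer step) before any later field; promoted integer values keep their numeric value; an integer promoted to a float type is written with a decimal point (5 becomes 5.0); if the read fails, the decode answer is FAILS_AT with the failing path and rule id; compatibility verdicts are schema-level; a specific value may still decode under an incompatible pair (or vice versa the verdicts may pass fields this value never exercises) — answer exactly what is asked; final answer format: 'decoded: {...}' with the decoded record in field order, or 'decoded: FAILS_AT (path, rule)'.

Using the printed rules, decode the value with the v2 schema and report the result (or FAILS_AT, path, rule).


decoded: FAILS_AT (balance, R1)

each type pair in Profile: writer, then reader
decode (reader v2):
  tier := "MID"
  read fails at balance under R1 (no fill)
  => FAILS_AT (balance, R1)
the rest of the Profile diff is inert for this question:
  field score in record Profile: type float32 changed to float64 -> shifts the Profile verdicts, not this decode
  field active in record Profile: type bool changed to int32 -> shifts the Profile verdicts, not this decode
  field tier in record Profile: required changed to optional -> shifts the Profile verdicts, not this decode
  field scores in record Profile: required changed to optional -> shifts the Profile verdicts, not this decode
  added field blob to record Profile: required bytes, tag 19, default 0xFF (in v2 it sits last) -> shifts the Profile verdicts, not this decode
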